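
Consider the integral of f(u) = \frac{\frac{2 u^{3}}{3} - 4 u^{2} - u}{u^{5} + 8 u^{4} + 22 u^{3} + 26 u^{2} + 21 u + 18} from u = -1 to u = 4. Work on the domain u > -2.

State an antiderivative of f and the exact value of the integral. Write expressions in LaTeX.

Antiderivative: F(u) = - \frac{58 \log{\left(u + 2 \right)}}{15} + \frac{203 \log{\left(u + 3 \right)}}{50} - \frac{29 \log{\left(u^{2} + 1 \right)}}{300} + \frac{\operatorname{atan}{\left(u \right)}}{75} - \frac{51}{10 u + 30}; value = - \frac{58 \log{\left(6 \right)}}{15} - \frac{1189 \log{\left(2 \right)}}{300} - \frac{29 \log{\left(17 \right)}}{300} + \frac{\pi}{300} + \frac{\operatorname{atan}{\left(4 \right)}}{75} + \frac{51}{28} + \frac{203 \log{\left(7 \right)}}{50}

Factor the denominator (3 \left(u + 2\right) \left(u + 3\right)^{2} \left(u^{2} + 1\right)) and decompose: f = - \frac{29 u - 2}{150 \left(u^{2} + 1\right)} + \frac{203}{50 \left(u + 3\right)} + \frac{51}{10 \left(u + 3\right)^{2}} - \frac{58}{15 \left(u + 2\right)}; each piece integrates to a log, atan, or power term.
F(u) = - \frac{58 \log{\left(u + 2 \right)}}{15} + \frac{203 \log{\left(u + 3 \right)}}{50} - \frac{29 \log{\left(u^{2} + 1 \right)}}{300} + \frac{\operatorname{atan}{\left(u \right)}}{75} - \frac{51}{10 u + 30} is an antiderivative of f.
Check: d/du[- \frac{58 \log{\left(u + 2 \right)}}{15} + \frac{203 \log{\left(u + 3 \right)}}{50} - \frac{29 \log{\left(u^{2} + 1 \right)}}{300} + \frac{\operatorname{atan}{\left(u \right)}}{75} - \frac{51}{10 u + 30}] = \frac{2 u^{3} - 12 u^{2} - 3 u}{3 u^{5} + 24 u^{4} + 66 u^{3} + 78 u^{2} + 63 u + 54}, which equals f(u).
F(4) = - \frac{58 \log{\left(6 \right)}}{15} - \frac{51}{70} - \frac{29 \log{\left(17 \right)}}{300} + \frac{\operatorname{atan}{\left(4 \right)}}{75} + \frac{203 \log{\left(7 \right)}}{50}; F(-1) = - \frac{51}{20} - \frac{\pi}{300} + \frac{1189 \log{\left(2 \right)}}{300}.
Integral = F(4) - F(-1) = - \frac{58 \log{\left(6 \right)}}{15} - \frac{1189 \log{\left(2 \right)}}{300} - \frac{29 \log{\left(17 \right)}}{300} + \frac{\pi}{300} + \frac{\operatorname{atan}{\left(4 \right)}}{75} + \frac{51}{28} + \frac{203 \log{\left(7 \right)}}{50}.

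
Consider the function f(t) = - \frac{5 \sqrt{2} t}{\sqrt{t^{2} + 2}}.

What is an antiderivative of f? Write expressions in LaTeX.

The substitution u = 2 t^{2} + 4 works: f is exactly (dF/du)*(du/dt) for that inner function.
Check: d/dt[- 5 \sqrt{2 t^{2} + 4}] = - \frac{5 \sqrt{2} t}{\sqrt{t^{2} + 2}} = f(t).

An antiderivative is F(t) = - 5 \sqrt{2 t^{2} + 4}.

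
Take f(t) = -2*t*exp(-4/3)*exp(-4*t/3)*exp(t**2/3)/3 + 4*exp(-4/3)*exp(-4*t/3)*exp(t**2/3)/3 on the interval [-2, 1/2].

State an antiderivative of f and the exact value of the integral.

f matches the chain-rule pattern g'(h)*h' with inner function h(t) = t**2/3 - 4*t/3 - 4/3; substituting u = h(t) collapses the integral.
F(t) = -exp(-4/3)*exp(-4*t/3)*exp(t**2/3) is an antiderivative of f.
Check: d/dt[-exp(-4/3)*exp(-4*t/3)*exp(t**2/3)] = (-2*t*exp(t**2/3) + 4*exp(t**2/3))*exp(-4/3)*exp(-4*t/3)/3, which equals f(t).
F(1/2) = -exp(-23/12); F(-2) = -exp(8/3).
Integral = F(1/2) - F(-2) = -exp(-23/12) + exp(8/3).

Antiderivative: F(t) = -exp(-4/3)*exp(-4*t/3)*exp(t**2/3); value = -exp(-23/12) + exp(8/3)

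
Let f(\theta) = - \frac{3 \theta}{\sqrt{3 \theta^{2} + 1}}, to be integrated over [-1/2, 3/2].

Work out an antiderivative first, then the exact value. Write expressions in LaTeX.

Antiderivative: F(\theta) = - \sqrt{3 \theta^{2} + 1}; value = - \frac{\sqrt{31}}{2} + \frac{\sqrt{7}}{2}

The substitution u = 3 \theta^{2} + 1 works: f is exactly (dF/du)*(du/d\theta) for that inner function.
F(\theta) = - \sqrt{3 \theta^{2} + 1} is an antiderivative of f.
Check: d/d\theta[- \sqrt{3 \theta^{2} + 1}] = - \frac{3 \theta}{\sqrt{3 \theta^{2} + 1}} = f(\theta).
F(3/2) = - \frac{\sqrt{31}}{2}; F(-1/2) = - \frac{\sqrt{7}}{2}.
Integral = F(3/2) - F(-1/2) = - \frac{\sqrt{31}}{2} + \frac{\sqrt{7}}{2}.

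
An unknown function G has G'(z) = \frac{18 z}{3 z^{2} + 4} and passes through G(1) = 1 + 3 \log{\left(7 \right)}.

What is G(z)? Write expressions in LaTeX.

The substitution u = 3 z^{2} + 4 works: G'(z) is exactly (dG/du)*(du/dz) for that inner function.
A general antiderivative is 3 \log{\left(3 z^{2} + 4 \right)} + C.
The condition gives C = 1 + 3 \log{\left(7 \right)} - (3 \log{\left(7 \right)}) = 1.
So G(z) = 3 \log{\left(3 z^{2} + 4 \right)} + 1.
Check: d/dz[3 \log{\left(3 z^{2} + 4 \right)} + 1] = \frac{18 z}{3 z^{2} + 4} = G'(z).

G(z) = 3 \log{\left(3 z^{2} + 4 \right)} + 1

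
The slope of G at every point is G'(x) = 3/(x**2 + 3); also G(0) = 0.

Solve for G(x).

G(x) = sqrt(3)*atan(sqrt(3)*x/3)

For G(x) to be correct, d/dx[G] must agree with the stated G'(x) identically.
A general antiderivative is sqrt(3)*atan(sqrt(3)*x/3) + C.
The condition gives C = 0 - (0) = 0.
So G(x) = sqrt(3)*atan(sqrt(3)*x/3).
Check: d/dx[sqrt(3)*atan(sqrt(3)*x/3)] = 3/(x**2 + 3) = G'(x).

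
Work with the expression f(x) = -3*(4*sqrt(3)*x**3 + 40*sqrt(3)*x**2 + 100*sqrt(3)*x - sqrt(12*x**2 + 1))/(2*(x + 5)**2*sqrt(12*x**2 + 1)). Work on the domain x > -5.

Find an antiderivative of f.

Whatever form F(x) takes, F'(x) = f(x) is non-negotiable.
Check: d/dx[-3*sqrt(4*x**2 + 1/3)/2 - 3/(2*x + 10)] = (-12*sqrt(3)*x**3 - 120*sqrt(3)*x**2 - 300*sqrt(3)*x + 3*sqrt(12*x**2 + 1))/(2*x**2*sqrt(12*x**2 + 1) + 20*x*sqrt(12*x**2 + 1) + 50*sqrt(12*x**2 + 1)), which equals f(x).

An antiderivative is F(x) = -3*sqrt(4*x**2 + 1/3)/2 - 3/(2*x + 10).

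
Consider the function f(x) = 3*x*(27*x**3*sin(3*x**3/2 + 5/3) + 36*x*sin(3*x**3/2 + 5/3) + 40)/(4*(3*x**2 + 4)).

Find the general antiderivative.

Differentiate the proposed F(x) back; it has to land on f(x) exactly.
Check: d/dx[-(-10*log(x**2 + 4/3) + 3*cos(3*x**3/2 + 5/3))/2] = (81*x**4*sin(3*x**3/2 + 5/3) + 108*x**2*sin(3*x**3/2 + 5/3) + 120*x)/(12*x**2 + 16), which equals f(x).

F(x) = -(-10*log(x**2 + 4/3) + 3*cos(3*x**3/2 + 5/3))/2 + C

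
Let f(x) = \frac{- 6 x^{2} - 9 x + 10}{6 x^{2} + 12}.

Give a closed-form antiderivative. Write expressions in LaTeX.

An antiderivative is F(x) = - x - \frac{3 \log{\left(x^{2} + 2 \right)}}{4} + \frac{11 \sqrt{2} \operatorname{atan}{\left(\frac{\sqrt{2} x}{2} \right)}}{6}.

Since d/dx undoes antidifferentiation here, F'(x) = f(x) is required of F(x).
Check: d/dx[- x - \frac{3 \log{\left(x^{2} + 2 \right)}}{4} + \frac{11 \sqrt{2} \operatorname{atan}{\left(\frac{\sqrt{2} x}{2} \right)}}{6}] = \frac{- 6 x^{2} - 9 x + 10}{6 x^{2} + 12} = f(x).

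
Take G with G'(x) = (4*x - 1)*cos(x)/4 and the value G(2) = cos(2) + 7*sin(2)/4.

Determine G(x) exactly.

Whatever form G(x) takes, its d/dx must return the stated G'(x).
A general antiderivative is x*sin(x) - sin(x)/4 + cos(x) + C.
The condition gives C = cos(2) + 7*sin(2)/4 - (cos(2) + 7*sin(2)/4) = 0.
So G(x) = (4*x*sin(x) - sin(x) + 4*cos(x))/4.
Check: d/dx[(4*x*sin(x) - sin(x) + 4*cos(x))/4] = x*cos(x) - cos(x)/4, which equals G'(x).

G(x) = (4*x*sin(x) - sin(x) + 4*cos(x))/4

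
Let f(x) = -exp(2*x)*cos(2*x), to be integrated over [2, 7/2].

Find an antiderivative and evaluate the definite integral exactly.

Antiderivative: F(x) = -(sin(2*x) + cos(2*x))*exp(2*x)/4; value = -exp(7)*cos(7)/4 - exp(7)*sin(7)/4 + exp(4)*sin(4)/4 + exp(4)*cos(4)/4

A candidate is checked by its d/dx: the result must match f(x).
F(x) = -(sin(2*x) + cos(2*x))*exp(2*x)/4 is an antiderivative of f.
Check: d/dx[-(sin(2*x) + cos(2*x))*exp(2*x)/4] = -exp(2*x)*cos(2*x) = f(x).
F(7/2) = -exp(7)*cos(7)/4 - exp(7)*sin(7)/4; F(2) = -exp(4)*cos(4)/4 - exp(4)*sin(4)/4.
Integral = F(7/2) - F(2) = -exp(7)*cos(7)/4 - exp(7)*sin(7)/4 + exp(4)*sin(4)/4 + exp(4)*cos(4)/4.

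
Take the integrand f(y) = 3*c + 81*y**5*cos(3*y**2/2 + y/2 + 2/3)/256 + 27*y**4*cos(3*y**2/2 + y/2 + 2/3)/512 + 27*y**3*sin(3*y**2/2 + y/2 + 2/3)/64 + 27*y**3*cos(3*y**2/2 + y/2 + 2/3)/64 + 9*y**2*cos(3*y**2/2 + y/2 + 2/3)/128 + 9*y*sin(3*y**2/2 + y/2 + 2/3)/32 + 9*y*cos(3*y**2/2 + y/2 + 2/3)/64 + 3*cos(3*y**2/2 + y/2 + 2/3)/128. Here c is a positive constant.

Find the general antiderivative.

The integrand splits into summands that can be handled one at a time.
Check: d/dy[3*c*y + 3*(3*y**2/4 + 1/2)**2*sin(3*y**2/2 + y/2 + 2/3)/16] = 3*c + 81*y**5*cos(3*y**2/2 + y/2 + 2/3)/256 + 27*y**4*cos(3*y**2/2 + y/2 + 2/3)/512 + 27*y**3*sin(3*y**2/2 + y/2 + 2/3)/64 + 27*y**3*cos(3*y**2/2 + y/2 + 2/3)/64 + 9*y**2*cos(3*y**2/2 + y/2 + 2/3)/128 + 9*y*sin(3*y**2/2 + y/2 + 2/3)/32 + 9*y*cos(3*y**2/2 + y/2 + 2/3)/64 + 3*cos(3*y**2/2 + y/2 + 2/3)/128 = f(y).

F(y) = 3*c*y + 3*(3*y**2/4 + 1/2)**2*sin(3*y**2/2 + y/2 + 2/3)/16 + C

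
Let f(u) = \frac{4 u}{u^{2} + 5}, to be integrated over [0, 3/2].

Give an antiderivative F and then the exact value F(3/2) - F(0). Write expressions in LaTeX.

The substitution w = u^{2} + 5 works: f is exactly (dF/dw)*(dw/du) for that inner function.
F(u) = 2 \log{\left(u^{2} + 5 \right)} is an antiderivative of f.
Check: d/du[2 \log{\left(u^{2} + 5 \right)}] = \frac{4 u}{u^{2} + 5} = f(u).
F(3/2) = 2 \log{\left(\frac{29}{4} \right)}; F(0) = 2 \log{\left(5 \right)}.
Integral = F(3/2) - F(0) = - 2 \log{\left(5 \right)} + 2 \log{\left(\frac{29}{4} \right)}.

Antiderivative: F(u) = 2 \log{\left(u^{2} + 5 \right)}; value = - 2 \log{\left(5 \right)} + 2 \log{\left(\frac{29}{4} \right)}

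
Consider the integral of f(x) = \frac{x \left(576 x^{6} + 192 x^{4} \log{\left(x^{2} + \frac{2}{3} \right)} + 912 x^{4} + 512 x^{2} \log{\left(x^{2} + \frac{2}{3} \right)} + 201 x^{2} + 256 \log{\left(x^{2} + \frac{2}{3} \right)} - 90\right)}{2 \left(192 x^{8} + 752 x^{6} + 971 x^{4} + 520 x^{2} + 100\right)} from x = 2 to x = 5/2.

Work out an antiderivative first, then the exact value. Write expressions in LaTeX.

Antiderivative: F(x) = \frac{3 \log{\left(x^{2} + 2 \right)}}{4} - \frac{\log{\left(x^{2} + \frac{2}{3} \right)}}{4 x^{2} + \frac{5}{2}}; value = - \frac{3 \log{\left(6 \right)}}{4} - \frac{2 \log{\left(\frac{83}{12} \right)}}{55} + \frac{2 \log{\left(\frac{14}{3} \right)}}{37} + \frac{3 \log{\left(\frac{33}{4} \right)}}{4}

A first test for any F(x): its x-derivative must equal f(x) identically.
F(x) = \frac{3 \log{\left(x^{2} + 2 \right)}}{4} - \frac{\log{\left(x^{2} + \frac{2}{3} \right)}}{4 x^{2} + \frac{5}{2}} is an antiderivative of f.
Check: d/dx[\frac{3 \log{\left(x^{2} + 2 \right)}}{4} - \frac{\log{\left(x^{2} + \frac{2}{3} \right)}}{4 x^{2} + \frac{5}{2}}] = \frac{576 x^{7} + 192 x^{5} \log{\left(x^{2} + \frac{2}{3} \right)} + 912 x^{5} + 512 x^{3} \log{\left(x^{2} + \frac{2}{3} \right)} + 201 x^{3} + 256 x \log{\left(x^{2} + \frac{2}{3} \right)} - 90 x}{384 x^{8} + 1504 x^{6} + 1942 x^{4} + 1040 x^{2} + 200}, which equals f(x).
F(5/2) = - \frac{2 \log{\left(\frac{83}{12} \right)}}{55} + \frac{3 \log{\left(\frac{33}{4} \right)}}{4}; F(2) = - \frac{2 \log{\left(\frac{14}{3} \right)}}{37} + \frac{3 \log{\left(6 \right)}}{4}.
Integral = F(5/2) - F(2) = - \frac{3 \log{\left(6 \right)}}{4} - \frac{2 \log{\left(\frac{83}{12} \right)}}{55} + \frac{2 \log{\left(\frac{14}{3} \right)}}{37} + \frac{3 \log{\left(\frac{33}{4} \right)}}{4}.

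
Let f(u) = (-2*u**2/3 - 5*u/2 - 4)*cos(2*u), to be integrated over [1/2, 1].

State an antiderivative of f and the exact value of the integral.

Antiderivative: F(u) = -(8*u**2*sin(2*u) + 30*u*sin(2*u) + 8*u*cos(2*u) + 44*sin(2*u) + 15*cos(2*u))/24; value = -41*sin(2)/12 - 23*cos(2)/24 + 19*cos(1)/24 + 61*sin(1)/24

Any candidate F(u) must reproduce f(u) exactly when differentiated.
F(u) = -(8*u**2*sin(2*u) + 30*u*sin(2*u) + 8*u*cos(2*u) + 44*sin(2*u) + 15*cos(2*u))/24 is an antiderivative of f.
Check: d/du[-(8*u**2*sin(2*u) + 30*u*sin(2*u) + 8*u*cos(2*u) + 44*sin(2*u) + 15*cos(2*u))/24] = -2*u**2*cos(2*u)/3 - 5*u*cos(2*u)/2 - 4*cos(2*u), which equals f(u).
F(1) = -41*sin(2)/12 - 23*cos(2)/24; F(1/2) = -61*sin(1)/24 - 19*cos(1)/24.
Integral = F(1) - F(1/2) = -41*sin(2)/12 - 23*cos(2)/24 + 19*cos(1)/24 + 61*sin(1)/24.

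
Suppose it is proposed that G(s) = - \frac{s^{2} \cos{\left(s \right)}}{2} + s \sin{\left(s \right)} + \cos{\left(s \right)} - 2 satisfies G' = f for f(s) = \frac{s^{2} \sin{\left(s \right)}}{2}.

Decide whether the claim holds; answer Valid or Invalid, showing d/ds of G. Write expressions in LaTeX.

d/ds[G] = \frac{s^{2} \sin{\left(s \right)}}{2}
This equals f(s) exactly, so the claim holds.

Valid - differentiating G returns exactly f.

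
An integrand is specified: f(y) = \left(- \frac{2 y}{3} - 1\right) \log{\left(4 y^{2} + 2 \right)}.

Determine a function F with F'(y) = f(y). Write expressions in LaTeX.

An antiderivative F(y) passes only if d/dy[F] lands on f(y) exactly.
Check: d/dy[\frac{2 y^{2} + 2 y \left(- y - 3\right) \log{\left(4 y^{2} + 2 \right)} + 12 y - \log{\left(y^{2} + \frac{1}{2} \right)} - 6 \sqrt{2} \operatorname{atan}{\left(\sqrt{2} y \right)}}{6}] = - \frac{2 y \log{\left(2 y^{2} + 1 \right)}}{3} - \frac{2 y \log{\left(2 \right)}}{3} - \log{\left(2 y^{2} + 1 \right)} - \log{\left(2 \right)}, which equals f(y).

An antiderivative is F(y) = \frac{2 y^{2} + 2 y \left(- y - 3\right) \log{\left(4 y^{2} + 2 \right)} + 12 y - \log{\left(y^{2} + \frac{1}{2} \right)} - 6 \sqrt{2} \operatorname{atan}{\left(\sqrt{2} y \right)}}{6}.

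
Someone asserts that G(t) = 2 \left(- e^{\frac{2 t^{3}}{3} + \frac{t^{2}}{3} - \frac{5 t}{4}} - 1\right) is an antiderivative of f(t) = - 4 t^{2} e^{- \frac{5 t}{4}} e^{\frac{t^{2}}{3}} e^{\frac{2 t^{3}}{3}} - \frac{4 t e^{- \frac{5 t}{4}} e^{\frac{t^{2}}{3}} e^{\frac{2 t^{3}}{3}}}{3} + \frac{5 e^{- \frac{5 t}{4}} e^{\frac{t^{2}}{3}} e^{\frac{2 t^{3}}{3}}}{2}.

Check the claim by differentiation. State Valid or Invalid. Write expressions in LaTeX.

d/dt[G] = - 4 t^{2} e^{- \frac{5 t}{4}} e^{\frac{t^{2}}{3}} e^{\frac{2 t^{3}}{3}} - \frac{4 t e^{- \frac{5 t}{4}} e^{\frac{t^{2}}{3}} e^{\frac{2 t^{3}}{3}}}{3} + \frac{5 e^{- \frac{5 t}{4}} e^{\frac{t^{2}}{3}} e^{\frac{2 t^{3}}{3}}}{2}
This equals f(t) exactly, so the claim holds.

Valid - differentiating G returns exactly f.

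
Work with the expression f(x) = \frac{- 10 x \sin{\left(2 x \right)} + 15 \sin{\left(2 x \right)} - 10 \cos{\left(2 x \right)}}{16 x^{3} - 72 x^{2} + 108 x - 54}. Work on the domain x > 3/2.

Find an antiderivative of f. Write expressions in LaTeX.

f has the shape u'v + uv' for u = \frac{5}{4 \left(2 x - 3\right)^{2}} and v = \cos{\left(2 x \right)} — it is the derivative of the product u*v.
Check: d/dx[\frac{5 \cos{\left(2 x \right)}}{16 x^{2} - 48 x + 36}] = \frac{- 10 x \sin{\left(2 x \right)} + 15 \sin{\left(2 x \right)} - 10 \cos{\left(2 x \right)}}{16 x^{3} - 72 x^{2} + 108 x - 54} = f(x).

An antiderivative is F(x) = \frac{5 \cos{\left(2 x \right)}}{16 x^{2} - 48 x + 36}.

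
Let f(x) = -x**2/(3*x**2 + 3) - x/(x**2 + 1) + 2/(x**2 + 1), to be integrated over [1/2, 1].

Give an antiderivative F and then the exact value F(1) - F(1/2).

Antiderivative: F(x) = (-2*x - 3*log(x**2 + 1) + 14*atan(x))/6; value = -7*atan(1/2)/3 - log(2)/2 - 1/6 + log(5/4)/2 + 7*pi/12

The integrand splits into summands that can be handled one at a time.
F(x) = (-2*x - 3*log(x**2 + 1) + 14*atan(x))/6 is an antiderivative of f.
Check: d/dx[(-2*x - 3*log(x**2 + 1) + 14*atan(x))/6] = (-x**2 - 3*x + 6)/(3*x**2 + 3), which equals f(x).
F(1) = -log(2)/2 - 1/3 + 7*pi/12; F(1/2) = -1/6 - log(5/4)/2 + 7*atan(1/2)/3.
Integral = F(1) - F(1/2) = -7*atan(1/2)/3 - log(2)/2 - 1/6 + log(5/4)/2 + 7*pi/12.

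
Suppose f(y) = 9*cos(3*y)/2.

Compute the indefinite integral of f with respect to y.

F(y) = 3*sin(3*y)/2 + C

Recover f(y) by differentiating a candidate F(y); any mismatch rules it out.
Check: d/dy[3*sin(3*y)/2] = 9*cos(3*y)/2 = f(y).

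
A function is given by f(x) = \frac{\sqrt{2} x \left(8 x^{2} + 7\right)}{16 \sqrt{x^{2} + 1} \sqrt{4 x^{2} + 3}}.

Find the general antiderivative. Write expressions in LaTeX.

F(x) = \frac{\sqrt{2} \sqrt{x^{2} + 1} \sqrt{4 x^{2} + 3}}{16} + C

Recognize the product-rule pattern: f = u'v + uv' with u = \frac{\sqrt{2 x^{2} + 2}}{16}, v = \sqrt{4 x^{2} + 3}, so integration by parts undoes it.
Check: d/dx[\frac{\sqrt{2} \sqrt{x^{2} + 1} \sqrt{4 x^{2} + 3}}{16}] = \frac{8 \sqrt{2} x^{3} + 7 \sqrt{2} x}{16 \sqrt{x^{2} + 1} \sqrt{4 x^{2} + 3}}, which equals f(x).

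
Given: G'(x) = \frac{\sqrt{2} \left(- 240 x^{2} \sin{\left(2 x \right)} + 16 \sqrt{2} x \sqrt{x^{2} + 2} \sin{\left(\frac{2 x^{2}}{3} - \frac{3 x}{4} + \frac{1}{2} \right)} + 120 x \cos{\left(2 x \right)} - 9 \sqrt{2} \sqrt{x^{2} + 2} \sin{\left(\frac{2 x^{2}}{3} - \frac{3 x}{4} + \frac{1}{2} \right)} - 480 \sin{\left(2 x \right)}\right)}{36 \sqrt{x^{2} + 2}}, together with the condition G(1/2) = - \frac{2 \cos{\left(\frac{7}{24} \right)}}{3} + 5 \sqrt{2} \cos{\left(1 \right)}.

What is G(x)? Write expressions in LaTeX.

The proposed G(x) is checked by its d/dx: the result must match the given G'(x).
A general antiderivative is \frac{20 \sqrt{\frac{x^{2}}{2} + 1} \cos{\left(2 x \right)}}{3} - \frac{2 \cos{\left(\frac{2 x^{2}}{3} - \frac{3 x}{4} + \frac{1}{2} \right)}}{3} + C.
The condition gives C = - \frac{2 \cos{\left(\frac{7}{24} \right)}}{3} + 5 \sqrt{2} \cos{\left(1 \right)} - (- \frac{2 \cos{\left(\frac{7}{24} \right)}}{3} + 5 \sqrt{2} \cos{\left(1 \right)}) = 0.
So G(x) = \frac{20 \sqrt{\frac{x^{2}}{2} + 1} \cos{\left(2 x \right)}}{3} - \frac{2 \cos{\left(\frac{2 x^{2}}{3} - \frac{3 x}{4} + \frac{1}{2} \right)}}{3}.
Check: d/dx[\frac{20 \sqrt{\frac{x^{2}}{2} + 1} \cos{\left(2 x \right)}}{3} - \frac{2 \cos{\left(\frac{2 x^{2}}{3} - \frac{3 x}{4} + \frac{1}{2} \right)}}{3}] = \frac{\sqrt{2} \left(- 240 x^{2} \sin{\left(2 x \right)} + 16 \sqrt{2} x \sqrt{x^{2} + 2} \sin{\left(\frac{2 x^{2}}{3} - \frac{3 x}{4} + \frac{1}{2} \right)} + 120 x \cos{\left(2 x \right)} - 9 \sqrt{2} \sqrt{x^{2} + 2} \sin{\left(\frac{2 x^{2}}{3} - \frac{3 x}{4} + \frac{1}{2} \right)} - 480 \sin{\left(2 x \right)}\right)}{36 \sqrt{x^{2} + 2}} = G'(x).

G(x) = \frac{20 \sqrt{\frac{x^{2}}{2} + 1} \cos{\left(2 x \right)}}{3} - \frac{2 \cos{\left(\frac{2 x^{2}}{3} - \frac{3 x}{4} + \frac{1}{2} \right)}}{3}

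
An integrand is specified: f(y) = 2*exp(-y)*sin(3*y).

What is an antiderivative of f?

An antiderivative is F(y) = -exp(-y)*sin(3*y)/5 - 3*exp(-y)*cos(3*y)/5.

A first test for any F(y): its y-derivative must equal f(y) identically.
Check: d/dy[-exp(-y)*sin(3*y)/5 - 3*exp(-y)*cos(3*y)/5] = 2*exp(-y)*sin(3*y) = f(y).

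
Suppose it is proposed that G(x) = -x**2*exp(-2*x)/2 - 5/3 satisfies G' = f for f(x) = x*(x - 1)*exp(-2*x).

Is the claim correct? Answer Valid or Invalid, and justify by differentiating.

d/dx[G] = (x**2 - x)*exp(-2*x)
This equals f(x) exactly, so the claim holds.

Valid - differentiating G returns exactly f.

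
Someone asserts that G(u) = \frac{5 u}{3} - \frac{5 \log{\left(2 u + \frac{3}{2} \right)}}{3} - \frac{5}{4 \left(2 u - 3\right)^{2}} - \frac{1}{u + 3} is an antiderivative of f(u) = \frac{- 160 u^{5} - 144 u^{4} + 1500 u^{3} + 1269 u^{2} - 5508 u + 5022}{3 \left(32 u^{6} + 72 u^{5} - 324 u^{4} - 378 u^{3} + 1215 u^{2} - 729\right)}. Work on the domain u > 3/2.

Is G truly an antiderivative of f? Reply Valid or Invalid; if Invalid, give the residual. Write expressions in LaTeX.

d/du[G] = \frac{160 u^{6} + 200 u^{5} - 1764 u^{4} - 390 u^{3} + 7344 u^{2} - 5508 u + 1377}{96 u^{6} + 216 u^{5} - 972 u^{4} - 1134 u^{3} + 3645 u^{2} - 2187}
d/du[G] - f(u) = \frac{5}{3} != 0.

Invalid: d/du[G] - f = \frac{5}{3}, which is not 0.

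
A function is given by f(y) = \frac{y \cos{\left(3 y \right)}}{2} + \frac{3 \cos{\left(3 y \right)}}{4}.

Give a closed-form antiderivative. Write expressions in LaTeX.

An antiderivative is F(y) = \frac{6 y \sin{\left(3 y \right)} + 9 \sin{\left(3 y \right)} + 2 \cos{\left(3 y \right)}}{36}.

The integrand splits into summands that can be handled one at a time.
Check: d/dy[\frac{6 y \sin{\left(3 y \right)} + 9 \sin{\left(3 y \right)} + 2 \cos{\left(3 y \right)}}{36}] = \frac{y \cos{\left(3 y \right)}}{2} + \frac{3 \cos{\left(3 y \right)}}{4} = f(y).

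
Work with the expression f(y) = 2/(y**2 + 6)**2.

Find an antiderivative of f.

An antiderivative is F(y) = (sqrt(6)*y**2*atan(sqrt(6)*y/6) + 6*y + 6*sqrt(6)*atan(sqrt(6)*y/6))/(36*(y**2 + 6)).

An antiderivative F(y) passes only if d/dy[F] lands on f(y) exactly.
Check: d/dy[(sqrt(6)*y**2*atan(sqrt(6)*y/6) + 6*y + 6*sqrt(6)*atan(sqrt(6)*y/6))/(36*(y**2 + 6))] = 2/(y**4 + 12*y**2 + 36), which equals f(y).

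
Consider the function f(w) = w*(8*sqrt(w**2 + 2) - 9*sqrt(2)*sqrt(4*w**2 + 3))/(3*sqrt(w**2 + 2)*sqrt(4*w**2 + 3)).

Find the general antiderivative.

Check any antiderivative F(w) by computing F'(w) and comparing it with f(w).
Check: d/dw[-3*sqrt(2*w**2 + 4) + 2*sqrt(4*w**2 + 3)/3] = (8*w*sqrt(w**2 + 2) - 9*sqrt(2)*w*sqrt(4*w**2 + 3))/(3*sqrt(w**2 + 2)*sqrt(4*w**2 + 3)), which equals f(w).

F(w) = -3*sqrt(2*w**2 + 4) + 2*sqrt(4*w**2 + 3)/3 + C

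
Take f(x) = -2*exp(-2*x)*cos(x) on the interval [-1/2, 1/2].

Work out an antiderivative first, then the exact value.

Since d/dx undoes antidifferentiation here, F'(x) = f(x) is required of F(x).
F(x) = -2*exp(-2*x)*sin(x)/5 + 4*exp(-2*x)*cos(x)/5 is an antiderivative of f.
Check: d/dx[-2*exp(-2*x)*sin(x)/5 + 4*exp(-2*x)*cos(x)/5] = -2*exp(-2*x)*cos(x) = f(x).
F(1/2) = -2*exp(-1)*sin(1/2)/5 + 4*exp(-1)*cos(1/2)/5; F(-1/2) = 2*exp(1)*sin(1/2)/5 + 4*exp(1)*cos(1/2)/5.
Integral = F(1/2) - F(-1/2) = -4*exp(1)*cos(1/2)/5 - 2*exp(1)*sin(1/2)/5 - 2*exp(-1)*sin(1/2)/5 + 4*exp(-1)*cos(1/2)/5.

Antiderivative: F(x) = -2*exp(-2*x)*sin(x)/5 + 4*exp(-2*x)*cos(x)/5; value = -4*exp(1)*cos(1/2)/5 - 2*exp(1)*sin(1/2)/5 - 2*exp(-1)*sin(1/2)/5 + 4*exp(-1)*cos(1/2)/5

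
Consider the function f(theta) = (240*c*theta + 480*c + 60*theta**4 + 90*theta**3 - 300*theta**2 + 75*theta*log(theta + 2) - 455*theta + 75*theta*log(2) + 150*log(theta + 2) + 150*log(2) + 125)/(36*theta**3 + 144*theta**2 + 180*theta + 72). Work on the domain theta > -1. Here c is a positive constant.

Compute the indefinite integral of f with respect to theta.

F(theta) = 5*(48*c*theta + 6*theta**3 - 24*theta**2 + 20*theta - 15*log(2*theta + 4))/(36*(theta + 1)) + C

f has the shape u'v + uv' for u = 5/(3*theta + 3) and v = 4*c*theta + theta**3/2 - 2*theta**2 + 5*theta/3 - 5*log(2*theta + 4)/4 — it is the derivative of the product u*v.
Check: d/dtheta[5*(48*c*theta + 6*theta**3 - 24*theta**2 + 20*theta - 15*log(2*theta + 4))/(36*(theta + 1))] = (240*c*theta + 480*c + 60*theta**4 + 90*theta**3 - 300*theta**2 + 75*theta*log(theta + 2) - 455*theta + 75*theta*log(2) + 150*log(theta + 2) + 150*log(2) + 125)/(36*theta**3 + 144*theta**2 + 180*theta + 72) = f(theta).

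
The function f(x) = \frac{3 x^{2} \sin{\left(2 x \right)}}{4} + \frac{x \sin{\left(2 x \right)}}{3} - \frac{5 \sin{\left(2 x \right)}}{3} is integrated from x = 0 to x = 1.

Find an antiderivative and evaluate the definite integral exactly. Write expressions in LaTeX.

Antiderivative: F(x) = \frac{- 18 x^{2} \cos{\left(2 x \right)} + 18 x \sin{\left(2 x \right)} - 8 x \cos{\left(2 x \right)} + 4 \sin{\left(2 x \right)} + 49 \cos{\left(2 x \right)}}{48}; value = - \frac{49}{48} + \frac{23 \cos{\left(2 \right)}}{48} + \frac{11 \sin{\left(2 \right)}}{24}

Integrate term by term and add the pieces.
F(x) = \frac{- 18 x^{2} \cos{\left(2 x \right)} + 18 x \sin{\left(2 x \right)} - 8 x \cos{\left(2 x \right)} + 4 \sin{\left(2 x \right)} + 49 \cos{\left(2 x \right)}}{48} is an antiderivative of f.
Check: d/dx[\frac{- 18 x^{2} \cos{\left(2 x \right)} + 18 x \sin{\left(2 x \right)} - 8 x \cos{\left(2 x \right)} + 4 \sin{\left(2 x \right)} + 49 \cos{\left(2 x \right)}}{48}] = \frac{3 x^{2} \sin{\left(2 x \right)}}{4} + \frac{x \sin{\left(2 x \right)}}{3} - \frac{5 \sin{\left(2 x \right)}}{3} = f(x).
F(1) = \frac{23 \cos{\left(2 \right)}}{48} + \frac{11 \sin{\left(2 \right)}}{24}; F(0) = \frac{49}{48}.
Integral = F(1) - F(0) = - \frac{49}{48} + \frac{23 \cos{\left(2 \right)}}{48} + \frac{11 \sin{\left(2 \right)}}{24}.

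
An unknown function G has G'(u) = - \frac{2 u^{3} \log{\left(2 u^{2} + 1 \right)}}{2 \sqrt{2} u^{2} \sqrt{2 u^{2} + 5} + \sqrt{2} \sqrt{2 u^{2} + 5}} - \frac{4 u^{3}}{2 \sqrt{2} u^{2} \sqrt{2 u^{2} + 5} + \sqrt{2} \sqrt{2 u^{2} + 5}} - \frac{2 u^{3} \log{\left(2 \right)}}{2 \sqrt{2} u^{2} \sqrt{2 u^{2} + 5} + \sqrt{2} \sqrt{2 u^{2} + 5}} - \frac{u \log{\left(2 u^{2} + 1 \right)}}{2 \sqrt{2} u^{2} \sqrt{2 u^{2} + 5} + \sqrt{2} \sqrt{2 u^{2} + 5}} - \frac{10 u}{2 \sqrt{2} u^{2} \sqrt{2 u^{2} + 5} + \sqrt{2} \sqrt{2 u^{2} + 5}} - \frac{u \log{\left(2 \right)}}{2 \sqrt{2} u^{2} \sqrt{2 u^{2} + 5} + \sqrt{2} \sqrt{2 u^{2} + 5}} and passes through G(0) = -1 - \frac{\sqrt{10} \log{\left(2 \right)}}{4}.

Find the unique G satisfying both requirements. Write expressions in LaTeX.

G(u) = - \frac{\sqrt{u^{2} + \frac{5}{2}} \log{\left(4 u^{2} + 2 \right)}}{2} - 1

Recognize the product-rule pattern: G'(u) = v'r + vr' with v = - \frac{\sqrt{u^{2} + \frac{5}{2}}}{2}, r = \log{\left(4 u^{2} + 2 \right)}, so integration by parts undoes it.
A general antiderivative is - \frac{\sqrt{u^{2} + \frac{5}{2}} \log{\left(4 u^{2} + 2 \right)}}{2} + C.
The condition gives C = -1 - \frac{\sqrt{10} \log{\left(2 \right)}}{4} - (- \frac{\sqrt{10} \log{\left(2 \right)}}{4}) = -1.
So G(u) = - \frac{\sqrt{u^{2} + \frac{5}{2}} \log{\left(4 u^{2} + 2 \right)}}{2} - 1.
Check: d/du[- \frac{\sqrt{u^{2} + \frac{5}{2}} \log{\left(4 u^{2} + 2 \right)}}{2} - 1] = \frac{- 2 u^{3} \log{\left(2 u^{2} + 1 \right)} - 4 u^{3} - 2 u^{3} \log{\left(2 \right)} - u \log{\left(2 u^{2} + 1 \right)} - 10 u - u \log{\left(2 \right)}}{2 \sqrt{2} u^{2} \sqrt{2 u^{2} + 5} + \sqrt{2} \sqrt{2 u^{2} + 5}}, which equals G'(u).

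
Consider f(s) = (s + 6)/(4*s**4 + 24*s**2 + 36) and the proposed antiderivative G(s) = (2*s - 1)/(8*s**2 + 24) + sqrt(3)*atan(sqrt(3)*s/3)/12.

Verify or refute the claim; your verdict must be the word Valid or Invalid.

d/ds[G] = (s + 6)/(4*s**4 + 24*s**2 + 36)
This equals f(s) exactly, so the claim holds.

Valid: G'(s) = f(s).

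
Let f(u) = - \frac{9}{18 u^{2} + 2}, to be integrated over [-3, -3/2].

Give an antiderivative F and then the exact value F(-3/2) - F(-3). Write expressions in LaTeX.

Whatever form F(u) takes, F'(u) = f(u) is non-negotiable.
F(u) = - \frac{3 \operatorname{atan}{\left(3 u \right)}}{2} is an antiderivative of f.
Check: d/du[- \frac{3 \operatorname{atan}{\left(3 u \right)}}{2}] = - \frac{9}{18 u^{2} + 2} = f(u).
F(-3/2) = \frac{3 \operatorname{atan}{\left(\frac{9}{2} \right)}}{2}; F(-3) = \frac{3 \operatorname{atan}{\left(9 \right)}}{2}.
Integral = F(-3/2) - F(-3) = - \frac{3 \operatorname{atan}{\left(9 \right)}}{2} + \frac{3 \operatorname{atan}{\left(\frac{9}{2} \right)}}{2}.

Antiderivative: F(u) = - \frac{3 \operatorname{atan}{\left(3 u \right)}}{2}; value = - \frac{3 \operatorname{atan}{\left(9 \right)}}{2} + \frac{3 \operatorname{atan}{\left(\frac{9}{2} \right)}}{2}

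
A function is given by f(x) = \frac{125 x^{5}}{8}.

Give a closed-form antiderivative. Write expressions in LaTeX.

An antiderivative is F(x) = \frac{125 x^{6}}{48}.

A candidate is checked by its d/dx: the result must match f(x).
Check: d/dx[\frac{125 x^{6}}{48}] = \frac{125 x^{5}}{8} = f(x).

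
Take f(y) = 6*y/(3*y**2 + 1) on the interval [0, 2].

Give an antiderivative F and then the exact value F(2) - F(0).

The substitution u = 3*y**2 + 1 works: f is exactly (dF/du)*(du/dy) for that inner function.
F(y) = log(3*y**2 + 1) is an antiderivative of f.
Check: d/dy[log(3*y**2 + 1)] = 6*y/(3*y**2 + 1) = f(y).
F(2) = log(13); F(0) = 0.
Integral = F(2) - F(0) = log(13).

Antiderivative: F(y) = log(3*y**2 + 1); value = log(13)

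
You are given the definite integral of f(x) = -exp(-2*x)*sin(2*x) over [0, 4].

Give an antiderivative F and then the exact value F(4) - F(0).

Antiderivative: F(x) = (sin(2*x) + cos(2*x))*exp(-2*x)/4; value = -1/4 + exp(-8)*cos(8)/4 + exp(-8)*sin(8)/4

For F(x) to be correct the identity F'(x) - f(x) = 0 must hold.
F(x) = (sin(2*x) + cos(2*x))*exp(-2*x)/4 is an antiderivative of f.
Check: d/dx[(sin(2*x) + cos(2*x))*exp(-2*x)/4] = -exp(-2*x)*sin(2*x) = f(x).
F(4) = exp(-8)*cos(8)/4 + exp(-8)*sin(8)/4; F(0) = 1/4.
Integral = F(4) - F(0) = -1/4 + exp(-8)*cos(8)/4 + exp(-8)*sin(8)/4.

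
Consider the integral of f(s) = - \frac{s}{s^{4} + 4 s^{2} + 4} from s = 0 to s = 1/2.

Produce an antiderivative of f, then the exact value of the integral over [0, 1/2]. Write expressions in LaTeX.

f matches the chain-rule pattern g'(h)*h' with inner function h(s) = 3 s^{2} + 6; substituting u = h(s) collapses the integral.
F(s) = \frac{1}{2 \left(s^{2} + 2\right)} is an antiderivative of f.
Check: d/ds[\frac{1}{2 \left(s^{2} + 2\right)}] = - \frac{s}{s^{4} + 4 s^{2} + 4} = f(s).
F(1/2) = \frac{2}{9}; F(0) = \frac{1}{4}.
Integral = F(1/2) - F(0) = - \frac{1}{36}.

Antiderivative: F(s) = \frac{1}{2 \left(s^{2} + 2\right)}; value = - \frac{1}{36}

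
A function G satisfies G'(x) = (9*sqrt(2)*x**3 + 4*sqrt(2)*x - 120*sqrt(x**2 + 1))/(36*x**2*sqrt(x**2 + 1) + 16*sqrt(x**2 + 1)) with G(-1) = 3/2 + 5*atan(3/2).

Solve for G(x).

G(x) = (sqrt(2)*sqrt(x**2 + 1) - 20*atan(3*x/2) + 4)/4

A candidate passes only if d/dx[G] lands on the given G'(x) exactly.
A general antiderivative is sqrt(2*x**2 + 2)/4 - 5*atan(3*x/2) + C.
The condition gives C = 3/2 + 5*atan(3/2) - (1/2 + 5*atan(3/2)) = 1.
So G(x) = (sqrt(2)*sqrt(x**2 + 1) - 20*atan(3*x/2) + 4)/4.
Check: d/dx[(sqrt(2)*sqrt(x**2 + 1) - 20*atan(3*x/2) + 4)/4] = (9*sqrt(2)*x**3 + 4*sqrt(2)*x - 120*sqrt(x**2 + 1))/(36*x**2*sqrt(x**2 + 1) + 16*sqrt(x**2 + 1)) = G'(x).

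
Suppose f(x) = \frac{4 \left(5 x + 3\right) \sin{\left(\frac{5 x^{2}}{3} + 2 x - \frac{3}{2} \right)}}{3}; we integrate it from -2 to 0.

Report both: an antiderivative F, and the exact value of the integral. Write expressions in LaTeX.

f matches the chain-rule pattern g'(h)*h' with inner function h(x) = \frac{5 x^{2}}{3} + 2 x - \frac{3}{2}; substituting u = h(x) collapses the integral.
F(x) = - 2 \cos{\left(\frac{5 x^{2}}{3} + 2 x - \frac{3}{2} \right)} is an antiderivative of f.
Check: d/dx[- 2 \cos{\left(\frac{5 x^{2}}{3} + 2 x - \frac{3}{2} \right)}] = \frac{20 x \sin{\left(\frac{5 x^{2}}{3} + 2 x - \frac{3}{2} \right)}}{3} + 4 \sin{\left(\frac{5 x^{2}}{3} + 2 x - \frac{3}{2} \right)}, which equals f(x).
F(0) = - 2 \cos{\left(\frac{3}{2} \right)}; F(-2) = - 2 \cos{\left(\frac{7}{6} \right)}.
Integral = F(0) - F(-2) = - 2 \cos{\left(\frac{3}{2} \right)} + 2 \cos{\left(\frac{7}{6} \right)}.

Antiderivative: F(x) = - 2 \cos{\left(\frac{5 x^{2}}{3} + 2 x - \frac{3}{2} \right)}; value = - 2 \cos{\left(\frac{3}{2} \right)} + 2 \cos{\left(\frac{7}{6} \right)}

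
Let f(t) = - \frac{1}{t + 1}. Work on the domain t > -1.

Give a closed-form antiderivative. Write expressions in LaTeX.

An antiderivative is F(t) = - \log{\left(3 t + 3 \right)}.

Any candidate F(t) must reproduce f(t) exactly when differentiated.
Check: d/dt[- \log{\left(3 t + 3 \right)}] = - \frac{1}{t + 1} = f(t).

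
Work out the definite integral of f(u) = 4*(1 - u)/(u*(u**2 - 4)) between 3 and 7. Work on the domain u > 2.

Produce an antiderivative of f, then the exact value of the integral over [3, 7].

Antiderivative: F(u) = -log(u) - log(u - 2)/2 + 3*log(u + 2)/2; value = -2*log(5) - log(7) + log(3) + 3*log(9)/2

The denominator factors as u*(u - 2)*(u + 2); partial fractions split f into directly integrable pieces: 3/(2*(u + 2)) - 1/(2*(u - 2)) - 1/u.
F(u) = -log(u) - log(u - 2)/2 + 3*log(u + 2)/2 is an antiderivative of f.
Check: d/du[-log(u) - log(u - 2)/2 + 3*log(u + 2)/2] = (4 - 4*u)/(u**3 - 4*u), which equals f(u).
F(7) = -log(7) - log(5)/2 + 3*log(9)/2; F(3) = -log(3) + 3*log(5)/2.
Integral = F(7) - F(3) = -2*log(5) - log(7) + log(3) + 3*log(9)/2.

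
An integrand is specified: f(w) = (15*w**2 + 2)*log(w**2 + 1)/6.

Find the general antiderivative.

F(w) = -5*w**3/9 + w + (5*w**3/6 + w/3)*log(w**2 + 1) - atan(w) + C

A candidate is checked by its d/dw: the result must match f(w).
Check: d/dw[-5*w**3/9 + w + (5*w**3/6 + w/3)*log(w**2 + 1) - atan(w)] = 5*w**2*log(w**2 + 1)/2 + log(w**2 + 1)/3, which equals f(w).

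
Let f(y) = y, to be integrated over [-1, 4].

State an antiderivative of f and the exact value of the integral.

Check any antiderivative F(y) by computing F'(y) and comparing it with f(y).
F(y) = y**2/2 is an antiderivative of f.
Check: d/dy[y**2/2] = y = f(y).
F(4) = 8; F(-1) = 1/2.
Integral = F(4) - F(-1) = 15/2.

Antiderivative: F(y) = y**2/2; value = 15/2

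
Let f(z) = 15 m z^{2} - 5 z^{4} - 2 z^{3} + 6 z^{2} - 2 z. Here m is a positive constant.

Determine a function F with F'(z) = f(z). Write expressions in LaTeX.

An antiderivative is F(z) = - \frac{- 10 m z^{3} + 2 z^{5} + z^{4} - 4 z^{3} + 2 z^{2} + 1}{2}.

Integrate term by term and add the pieces.
Check: d/dz[- \frac{- 10 m z^{3} + 2 z^{5} + z^{4} - 4 z^{3} + 2 z^{2} + 1}{2}] = 15 m z^{2} - 5 z^{4} - 2 z^{3} + 6 z^{2} - 2 z = f(z).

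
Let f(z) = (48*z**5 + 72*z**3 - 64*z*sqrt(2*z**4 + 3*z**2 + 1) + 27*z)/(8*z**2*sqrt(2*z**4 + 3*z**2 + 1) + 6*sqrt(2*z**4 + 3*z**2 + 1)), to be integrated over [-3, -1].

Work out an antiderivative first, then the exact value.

Antiderivative: F(z) = (3*sqrt(2*z**4 + 3*z**2 + 1) - 8*log(2*z**2 + 3/2))/2; value = -3*sqrt(190)/2 - 4*log(7/2) + 3*sqrt(6)/2 + 4*log(39/2)

Differentiate the proposed F(z) back; it has to land on f(z) exactly.
F(z) = (3*sqrt(2*z**4 + 3*z**2 + 1) - 8*log(2*z**2 + 3/2))/2 is an antiderivative of f.
Check: d/dz[(3*sqrt(2*z**4 + 3*z**2 + 1) - 8*log(2*z**2 + 3/2))/2] = (48*z**5 + 72*z**3 - 64*z*sqrt(2*z**4 + 3*z**2 + 1) + 27*z)/(8*z**2*sqrt(2*z**4 + 3*z**2 + 1) + 6*sqrt(2*z**4 + 3*z**2 + 1)) = f(z).
F(-1) = -4*log(7/2) + 3*sqrt(6)/2; F(-3) = -4*log(39/2) + 3*sqrt(190)/2.
Integral = F(-1) - F(-3) = -3*sqrt(190)/2 - 4*log(7/2) + 3*sqrt(6)/2 + 4*log(39/2).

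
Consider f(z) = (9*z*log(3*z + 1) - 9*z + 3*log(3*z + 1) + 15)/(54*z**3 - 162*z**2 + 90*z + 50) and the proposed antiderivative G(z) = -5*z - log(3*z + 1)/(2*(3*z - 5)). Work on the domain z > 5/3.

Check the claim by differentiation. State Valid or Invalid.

Invalid: d/dz[G] - f = -5, which is not 0.

d/dz[G] = (-270*z**3 + 810*z**2 + 9*z*log(3*z + 1) - 459*z + 3*log(3*z + 1) - 235)/(54*z**3 - 162*z**2 + 90*z + 50)
d/dz[G] - f(z) = -5 != 0.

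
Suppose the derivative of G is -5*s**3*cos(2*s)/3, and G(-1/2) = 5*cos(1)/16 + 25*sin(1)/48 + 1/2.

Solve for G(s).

A candidate passes only if d/ds[G] lands on the given G'(s) exactly.
A general antiderivative is -5*s**3*sin(2*s)/6 - 5*s**2*cos(2*s)/4 + 5*s*sin(2*s)/4 + 5*cos(2*s)/8 + C.
The condition gives C = 5*cos(1)/16 + 25*sin(1)/48 + 1/2 - (5*cos(1)/16 + 25*sin(1)/48) = 1/2.
So G(s) = -(20*s**3*sin(2*s) + 30*s**2*cos(2*s) - 30*s*sin(2*s) - 15*cos(2*s) - 12)/24.
Check: d/ds[-(20*s**3*sin(2*s) + 30*s**2*cos(2*s) - 30*s*sin(2*s) - 15*cos(2*s) - 12)/24] = -5*s**3*cos(2*s)/3 = G'(s).

G(s) = -(20*s**3*sin(2*s) + 30*s**2*cos(2*s) - 30*s*sin(2*s) - 15*cos(2*s) - 12)/24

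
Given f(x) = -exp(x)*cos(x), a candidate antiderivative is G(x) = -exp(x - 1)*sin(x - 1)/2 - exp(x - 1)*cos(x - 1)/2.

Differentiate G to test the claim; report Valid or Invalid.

Invalid: d/dx[G] - f = exp(x)*cos(x) - exp(-1)*exp(x)*cos(x - 1), which is not 0.

d/dx[G] = -exp(-1)*exp(x)*cos(x - 1)
d/dx[G] - f(x) = exp(x)*cos(x) - exp(-1)*exp(x)*cos(x - 1) != 0.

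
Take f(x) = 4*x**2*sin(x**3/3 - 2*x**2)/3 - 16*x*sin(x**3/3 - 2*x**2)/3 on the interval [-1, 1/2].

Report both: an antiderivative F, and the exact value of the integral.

f matches the chain-rule pattern g'(h)*h' with inner function h(x) = x**3/3 - 2*x**2; substituting u = h(x) collapses the integral.
F(x) = -4*cos(x**3/3 - 2*x**2)/3 is an antiderivative of f.
Check: d/dx[-4*cos(x**3/3 - 2*x**2)/3] = 4*x**2*sin(x**3/3 - 2*x**2)/3 - 16*x*sin(x**3/3 - 2*x**2)/3 = f(x).
F(1/2) = -4*cos(11/24)/3; F(-1) = -4*cos(7/3)/3.
Integral = F(1/2) - F(-1) = -4*cos(11/24)/3 + 4*cos(7/3)/3.

Antiderivative: F(x) = -4*cos(x**3/3 - 2*x**2)/3; value = -4*cos(11/24)/3 + 4*cos(7/3)/3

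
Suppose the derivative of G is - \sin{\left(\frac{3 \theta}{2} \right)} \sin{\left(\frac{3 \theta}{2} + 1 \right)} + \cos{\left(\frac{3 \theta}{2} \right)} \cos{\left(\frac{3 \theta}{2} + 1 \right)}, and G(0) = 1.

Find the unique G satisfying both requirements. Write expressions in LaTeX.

G(\theta) = \frac{2 \sin{\left(\frac{3 \theta}{2} \right)} \cos{\left(\frac{3 \theta}{2} + 1 \right)} + 3}{3}

Recognize the product-rule pattern: G'(\theta) = u'v + uv' with u = \frac{2 \cos{\left(\frac{3 \theta}{2} + 1 \right)}}{3}, v = \sin{\left(\frac{3 \theta}{2} \right)}, so integration by parts undoes it.
A general antiderivative is \frac{2 \sin{\left(\frac{3 \theta}{2} \right)} \cos{\left(\frac{3 \theta}{2} + 1 \right)}}{3} + C.
The condition gives C = 1 - (0) = 1.
So G(\theta) = \frac{2 \sin{\left(\frac{3 \theta}{2} \right)} \cos{\left(\frac{3 \theta}{2} + 1 \right)} + 3}{3}.
Check: d/d\theta[\frac{2 \sin{\left(\frac{3 \theta}{2} \right)} \cos{\left(\frac{3 \theta}{2} + 1 \right)} + 3}{3}] = - \sin{\left(\frac{3 \theta}{2} \right)} \sin{\left(\frac{3 \theta}{2} + 1 \right)} + \cos{\left(\frac{3 \theta}{2} \right)} \cos{\left(\frac{3 \theta}{2} + 1 \right)} = G'(\theta).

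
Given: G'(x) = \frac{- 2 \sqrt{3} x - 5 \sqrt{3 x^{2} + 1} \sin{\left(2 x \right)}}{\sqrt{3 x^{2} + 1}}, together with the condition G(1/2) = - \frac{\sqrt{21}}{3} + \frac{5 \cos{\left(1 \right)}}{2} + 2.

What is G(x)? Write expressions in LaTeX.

For G(x) to be correct, d/dx[G] must agree with the stated G'(x) identically.
A general antiderivative is - 2 \sqrt{x^{2} + \frac{1}{3}} + \frac{5 \cos{\left(2 x \right)}}{2} + C.
The condition gives C = - \frac{\sqrt{21}}{3} + \frac{5 \cos{\left(1 \right)}}{2} + 2 - (- \frac{\sqrt{21}}{3} + \frac{5 \cos{\left(1 \right)}}{2}) = 2.
So G(x) = \frac{- 4 \sqrt{3} \sqrt{3 x^{2} + 1} + 15 \cos{\left(2 x \right)} + 12}{6}.
Check: d/dx[\frac{- 4 \sqrt{3} \sqrt{3 x^{2} + 1} + 15 \cos{\left(2 x \right)} + 12}{6}] = \frac{- 2 \sqrt{3} x - 5 \sqrt{3 x^{2} + 1} \sin{\left(2 x \right)}}{\sqrt{3 x^{2} + 1}} = G'(x).

G(x) = \frac{- 4 \sqrt{3} \sqrt{3 x^{2} + 1} + 15 \cos{\left(2 x \right)} + 12}{6}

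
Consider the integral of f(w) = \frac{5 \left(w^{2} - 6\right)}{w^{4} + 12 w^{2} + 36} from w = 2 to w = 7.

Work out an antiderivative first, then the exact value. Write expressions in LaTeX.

Recognize the product-rule pattern: f = u'v + uv' with u = - \frac{5 w}{2}, v = \frac{1}{\frac{w^{2}}{2} + 3}, so integration by parts undoes it.
F(w) = - \frac{5 w}{w^{2} + 6} is an antiderivative of f.
Check: d/dw[- \frac{5 w}{w^{2} + 6}] = \frac{5 w^{2} - 30}{w^{4} + 12 w^{2} + 36}, which equals f(w).
F(7) = - \frac{7}{11}; F(2) = -1.
Integral = F(7) - F(2) = \frac{4}{11}.

Antiderivative: F(w) = - \frac{5 w}{w^{2} + 6}; value = \frac{4}{11}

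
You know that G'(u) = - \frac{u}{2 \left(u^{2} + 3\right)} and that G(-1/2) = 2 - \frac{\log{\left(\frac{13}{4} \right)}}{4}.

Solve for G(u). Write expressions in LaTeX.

G'(u) matches the chain-rule pattern g'(h)*h' with inner function h(u) = u^{2} + 3; substituting w = h(u) collapses the integral.
A general antiderivative is - \frac{\log{\left(u^{2} + 3 \right)}}{4} + C.
The condition gives C = 2 - \frac{\log{\left(\frac{13}{4} \right)}}{4} - (- \frac{\log{\left(\frac{13}{4} \right)}}{4}) = 2.
So G(u) = 2 - \frac{\log{\left(u^{2} + 3 \right)}}{4}.
Check: d/du[2 - \frac{\log{\left(u^{2} + 3 \right)}}{4}] = - \frac{u}{2 u^{2} + 6}, which equals G'(u).

G(u) = 2 - \frac{\log{\left(u^{2} + 3 \right)}}{4}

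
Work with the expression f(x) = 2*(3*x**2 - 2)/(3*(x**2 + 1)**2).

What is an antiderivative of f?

Whatever form F(x) takes, F'(x) = f(x) is non-negotiable.
Check: d/dx[-5*x/(3*x**2 + 3) + atan(x)/3] = (6*x**2 - 4)/(3*x**4 + 6*x**2 + 3), which equals f(x).

An antiderivative is F(x) = -5*x/(3*x**2 + 3) + atan(x)/3.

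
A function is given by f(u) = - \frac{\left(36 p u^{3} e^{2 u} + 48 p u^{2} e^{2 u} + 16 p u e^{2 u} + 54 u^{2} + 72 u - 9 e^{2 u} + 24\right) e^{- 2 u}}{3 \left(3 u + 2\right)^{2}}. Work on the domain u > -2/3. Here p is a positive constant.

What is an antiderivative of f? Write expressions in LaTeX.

An antiderivative is F(u) = - \frac{2 p u^{2}}{3} + e^{- 2 u} - \frac{1}{3 u + 2}.

Since d/du undoes antidifferentiation here, F'(u) = f(u) is required of F(u).
Check: d/du[- \frac{2 p u^{2}}{3} + e^{- 2 u} - \frac{1}{3 u + 2}] = \frac{- 36 p u^{3} e^{2 u} - 48 p u^{2} e^{2 u} - 16 p u e^{2 u} - 54 u^{2} - 72 u + 9 e^{2 u} - 24}{27 u^{2} e^{2 u} + 36 u e^{2 u} + 12 e^{2 u}}, which equals f(u).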